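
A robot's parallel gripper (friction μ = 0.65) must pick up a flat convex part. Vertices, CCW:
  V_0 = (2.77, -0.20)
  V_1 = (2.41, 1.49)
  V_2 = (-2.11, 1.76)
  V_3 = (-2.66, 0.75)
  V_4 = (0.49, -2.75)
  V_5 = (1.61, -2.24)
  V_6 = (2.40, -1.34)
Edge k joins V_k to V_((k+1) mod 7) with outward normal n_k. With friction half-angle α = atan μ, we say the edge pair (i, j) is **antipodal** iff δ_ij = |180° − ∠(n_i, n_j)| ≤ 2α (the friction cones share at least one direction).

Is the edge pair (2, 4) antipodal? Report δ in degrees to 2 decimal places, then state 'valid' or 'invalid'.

δ = 36.95°, valid

α = atan 0.65 = 33.02°;  2α = 66.05°
edge 2: e_2 = (-0.55, -1.01);  n_2 = (-0.8782, +0.4782)
edge 4: e_4 = (+1.12, +0.51);  n_4 = (+0.4144, -0.9101)
∠(n_2, n_4) = 143.05°
δ = |180° − 143.05°| = 36.95°
36.95° ≤ 2α = 66.05°  →  valid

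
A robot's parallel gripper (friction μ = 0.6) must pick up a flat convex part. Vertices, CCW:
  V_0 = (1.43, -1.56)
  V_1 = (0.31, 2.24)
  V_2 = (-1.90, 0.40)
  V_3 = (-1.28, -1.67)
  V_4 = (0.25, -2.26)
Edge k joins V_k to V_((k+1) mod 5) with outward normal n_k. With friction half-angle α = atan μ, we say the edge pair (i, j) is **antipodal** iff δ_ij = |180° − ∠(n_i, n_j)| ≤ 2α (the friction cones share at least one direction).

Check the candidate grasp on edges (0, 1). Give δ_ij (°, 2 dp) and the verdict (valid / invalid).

α = atan 0.6 = 30.96°;  2α = 61.93°
edge 0: e_0 = (-1.12, +3.80);  n_0 = (+0.9592, +0.2827)
edge 1: e_1 = (-2.21, -1.84);  n_1 = (-0.6398, +0.7685)
∠(n_0, n_1) = 113.36°
δ = |180° − 113.36°| = 66.64°
66.64° > 2α = 61.93°  →  invalid

δ = 66.64°, invalid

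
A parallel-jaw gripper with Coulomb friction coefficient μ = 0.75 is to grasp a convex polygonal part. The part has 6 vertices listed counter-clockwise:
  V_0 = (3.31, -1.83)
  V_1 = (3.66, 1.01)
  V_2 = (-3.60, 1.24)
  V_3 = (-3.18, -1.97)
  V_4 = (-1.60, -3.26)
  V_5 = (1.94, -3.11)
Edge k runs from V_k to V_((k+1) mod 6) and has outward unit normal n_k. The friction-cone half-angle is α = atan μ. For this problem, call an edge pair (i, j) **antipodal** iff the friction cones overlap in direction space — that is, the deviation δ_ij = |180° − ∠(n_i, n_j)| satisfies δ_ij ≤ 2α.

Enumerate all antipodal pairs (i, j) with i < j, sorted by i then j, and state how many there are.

count = 6; pairs: (0,2), (0,3), (1,3), (1,4), (1,5), (2,5)

α = atan 0.75 = 36.87°;  2α = 73.74°
n_0 = (+0.9925, -0.1223)
n_1 = (+0.0317, +0.9995)
n_2 = (-0.9915, -0.1297)
n_3 = (-0.6324, -0.7746)
n_4 = (+0.0423, -0.9991)
n_5 = (+0.6827, -0.7307)
  (0,1): δ = 84.79°  ·
  (0,2): δ = 14.48°  ✓
  (0,3): δ = 57.80°  ✓
  (0,4): δ = 99.45°  ·
  (0,5): δ = 140.08°  ·
  (1,2): δ = 80.73°  ·
  (1,3): δ = 37.42°  ✓
  (1,4): δ = 4.24°  ✓
  (1,5): δ = 44.87°  ✓
  (2,3): δ = 136.68°  ·
  (2,4): δ = 95.03°  ·
  (2,5): δ = 54.40°  ✓
  (3,4): δ = 138.34°  ·
  (3,5): δ = 97.72°  ·
  (4,5): δ = 139.37°  ·
antipodal pairs: 6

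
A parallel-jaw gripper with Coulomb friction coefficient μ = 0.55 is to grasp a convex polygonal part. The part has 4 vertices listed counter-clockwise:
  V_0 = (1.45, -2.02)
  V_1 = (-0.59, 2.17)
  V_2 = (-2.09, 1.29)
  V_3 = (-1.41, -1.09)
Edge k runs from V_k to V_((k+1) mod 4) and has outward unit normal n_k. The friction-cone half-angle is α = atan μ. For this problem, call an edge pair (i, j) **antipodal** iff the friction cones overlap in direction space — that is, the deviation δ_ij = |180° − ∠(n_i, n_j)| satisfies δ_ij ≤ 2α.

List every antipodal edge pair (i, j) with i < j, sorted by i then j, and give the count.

α = atan 0.55 = 28.81°;  2α = 57.62°
n_0 = (+0.8991, +0.4377)
n_1 = (-0.5060, +0.8625)
n_2 = (-0.9615, -0.2747)
n_3 = (-0.3092, -0.9510)
  (0,1): δ = 85.56°  ·
  (0,2): δ = 10.01°  ✓
  (0,3): δ = 46.03°  ✓
  (1,2): δ = 104.45°  ·
  (1,3): δ = 48.41°  ✓
  (2,3): δ = 123.96°  ·
antipodal pairs: 3

count = 3; pairs: (0,2), (0,3), (1,3)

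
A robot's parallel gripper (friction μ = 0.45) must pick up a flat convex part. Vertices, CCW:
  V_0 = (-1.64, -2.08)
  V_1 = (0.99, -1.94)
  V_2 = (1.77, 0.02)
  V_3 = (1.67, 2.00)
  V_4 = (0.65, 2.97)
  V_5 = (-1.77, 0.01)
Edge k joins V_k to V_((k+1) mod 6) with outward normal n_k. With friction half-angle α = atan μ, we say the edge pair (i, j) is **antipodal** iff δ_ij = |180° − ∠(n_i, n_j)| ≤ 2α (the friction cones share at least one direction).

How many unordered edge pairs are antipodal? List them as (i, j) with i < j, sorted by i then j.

α = atan 0.45 = 24.23°;  2α = 48.46°
n_0 = (+0.0532, -0.9986)
n_1 = (+0.9291, -0.3698)
n_2 = (+0.9987, +0.0504)
n_3 = (+0.6891, +0.7246)
n_4 = (-0.7742, +0.6330)
n_5 = (-0.9981, -0.0621)
  (0,1): δ = 114.75°  ·
  (0,2): δ = 90.16°  ·
  (0,3): δ = 46.61°  ✓
  (0,4): δ = 47.68°  ✓
  (0,5): δ = 90.51°  ·
  (1,2): δ = 155.41°  ·
  (1,3): δ = 111.86°  ·
  (1,4): δ = 17.57°  ✓
  (1,5): δ = 25.26°  ✓
  (2,3): δ = 136.45°  ·
  (2,4): δ = 42.16°  ✓
  (2,5): δ = 0.67°  ✓
  (3,4): δ = 85.71°  ·
  (3,5): δ = 42.88°  ✓
  (4,5): δ = 137.17°  ·
antipodal pairs: 7

count = 7; pairs: (0,3), (0,4), (1,4), (1,5), (2,4), (2,5), (3,5)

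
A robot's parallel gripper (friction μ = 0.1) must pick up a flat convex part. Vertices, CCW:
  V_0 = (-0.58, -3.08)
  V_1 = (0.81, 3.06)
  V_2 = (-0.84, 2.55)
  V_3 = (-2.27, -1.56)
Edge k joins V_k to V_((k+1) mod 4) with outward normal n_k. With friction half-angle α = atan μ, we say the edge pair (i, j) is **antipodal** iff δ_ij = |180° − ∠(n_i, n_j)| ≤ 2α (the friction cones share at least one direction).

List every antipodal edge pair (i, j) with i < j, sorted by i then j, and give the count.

α = atan 0.1 = 5.71°;  2α = 11.42°
n_0 = (+0.9753, -0.2208)
n_1 = (-0.2953, +0.9554)
n_2 = (-0.9445, +0.3286)
n_3 = (-0.6687, -0.7435)
  (0,1): δ = 60.07°  ·
  (0,2): δ = 6.43°  ✓
  (0,3): δ = 60.79°  ·
  (1,2): δ = 126.36°  ·
  (1,3): δ = 59.14°  ·
  (2,3): δ = 112.78°  ·
antipodal pairs: 1

count = 1; pairs: (0,2)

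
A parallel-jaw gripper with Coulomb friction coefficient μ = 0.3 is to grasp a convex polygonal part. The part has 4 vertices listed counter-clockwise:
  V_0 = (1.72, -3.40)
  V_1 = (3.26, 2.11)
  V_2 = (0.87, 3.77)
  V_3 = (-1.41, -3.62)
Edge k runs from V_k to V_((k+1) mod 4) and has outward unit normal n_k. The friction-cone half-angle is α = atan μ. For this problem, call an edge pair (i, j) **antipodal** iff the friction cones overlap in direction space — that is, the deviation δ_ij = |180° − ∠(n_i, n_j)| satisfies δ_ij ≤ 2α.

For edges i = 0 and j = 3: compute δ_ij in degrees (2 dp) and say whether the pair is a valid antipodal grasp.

δ = 109.64°, invalid

α = atan 0.3 = 16.70°;  2α = 33.40°
edge 0: e_0 = (+1.54, +5.51);  n_0 = (+0.9631, -0.2692)
edge 3: e_3 = (+3.13, +0.22);  n_3 = (+0.0701, -0.9975)
∠(n_0, n_3) = 70.36°
δ = |180° − 70.36°| = 109.64°
109.64° > 2α = 33.40°  →  invalid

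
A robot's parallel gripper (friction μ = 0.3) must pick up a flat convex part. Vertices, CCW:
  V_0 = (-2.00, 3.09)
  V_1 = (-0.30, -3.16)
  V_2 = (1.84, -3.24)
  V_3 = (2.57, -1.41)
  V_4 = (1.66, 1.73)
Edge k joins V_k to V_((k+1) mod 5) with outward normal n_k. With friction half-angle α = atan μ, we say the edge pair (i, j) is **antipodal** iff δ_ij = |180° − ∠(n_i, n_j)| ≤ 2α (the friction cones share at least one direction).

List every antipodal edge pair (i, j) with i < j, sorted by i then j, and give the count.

α = atan 0.3 = 16.70°;  2α = 33.40°
n_0 = (-0.9649, -0.2625)
n_1 = (-0.0374, -0.9993)
n_2 = (+0.9288, -0.3705)
n_3 = (+0.9605, +0.2784)
n_4 = (+0.3483, +0.9374)
  (0,1): δ = 107.36°  ·
  (0,2): δ = 36.96°  ·
  (0,3): δ = 0.95°  ✓
  (0,4): δ = 54.40°  ·
  (1,2): δ = 109.61°  ·
  (1,3): δ = 71.70°  ·
  (1,4): δ = 18.24°  ✓
  (2,3): δ = 142.09°  ·
  (2,4): δ = 88.64°  ·
  (3,4): δ = 126.55°  ·
antipodal pairs: 2

count = 2; pairs: (0,3), (1,4)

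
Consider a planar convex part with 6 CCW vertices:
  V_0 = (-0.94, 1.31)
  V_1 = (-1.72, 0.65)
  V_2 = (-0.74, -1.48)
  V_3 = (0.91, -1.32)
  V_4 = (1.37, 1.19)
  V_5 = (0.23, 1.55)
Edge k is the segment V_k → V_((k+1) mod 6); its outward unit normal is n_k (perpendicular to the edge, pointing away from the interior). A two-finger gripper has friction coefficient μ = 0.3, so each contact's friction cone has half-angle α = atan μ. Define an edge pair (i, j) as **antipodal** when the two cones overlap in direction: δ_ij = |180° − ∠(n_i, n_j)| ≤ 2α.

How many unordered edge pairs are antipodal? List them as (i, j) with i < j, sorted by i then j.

α = atan 0.3 = 16.70°;  2α = 33.40°
n_0 = (-0.6459, +0.7634)
n_1 = (-0.9085, -0.4180)
n_2 = (+0.0965, -0.9953)
n_3 = (+0.9836, -0.1803)
n_4 = (+0.3011, +0.9536)
n_5 = (-0.2009, +0.9796)
  (0,1): δ = 105.53°  ·
  (0,2): δ = 34.70°  ·
  (0,3): δ = 39.38°  ·
  (0,4): δ = 122.24°  ·
  (0,5): δ = 151.36°  ·
  (1,2): δ = 109.17°  ·
  (1,3): δ = 35.09°  ·
  (1,4): δ = 47.77°  ·
  (1,5): δ = 76.89°  ·
  (2,3): δ = 105.92°  ·
  (2,4): δ = 23.06°  ✓
  (2,5): δ = 6.05°  ✓
  (3,4): δ = 97.14°  ·
  (3,5): δ = 68.02°  ·
  (4,5): δ = 150.88°  ·
antipodal pairs: 2

count = 2; pairs: (2,4), (2,5)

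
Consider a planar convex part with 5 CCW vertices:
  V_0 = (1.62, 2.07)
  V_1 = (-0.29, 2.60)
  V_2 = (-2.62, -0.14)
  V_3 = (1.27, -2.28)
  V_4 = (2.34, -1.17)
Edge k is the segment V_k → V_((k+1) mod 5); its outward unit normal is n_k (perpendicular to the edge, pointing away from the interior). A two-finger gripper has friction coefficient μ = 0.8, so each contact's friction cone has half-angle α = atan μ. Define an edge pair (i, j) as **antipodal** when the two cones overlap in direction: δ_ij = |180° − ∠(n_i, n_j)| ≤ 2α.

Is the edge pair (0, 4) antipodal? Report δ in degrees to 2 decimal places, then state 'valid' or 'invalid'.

δ = 118.04°, invalid

α = atan 0.8 = 38.66°;  2α = 77.32°
edge 0: e_0 = (-1.91, +0.53);  n_0 = (+0.2674, +0.9636)
edge 4: e_4 = (-0.72, +3.24);  n_4 = (+0.9762, +0.2169)
∠(n_0, n_4) = 61.96°
δ = |180° − 61.96°| = 118.04°
118.04° > 2α = 77.32°  →  invalid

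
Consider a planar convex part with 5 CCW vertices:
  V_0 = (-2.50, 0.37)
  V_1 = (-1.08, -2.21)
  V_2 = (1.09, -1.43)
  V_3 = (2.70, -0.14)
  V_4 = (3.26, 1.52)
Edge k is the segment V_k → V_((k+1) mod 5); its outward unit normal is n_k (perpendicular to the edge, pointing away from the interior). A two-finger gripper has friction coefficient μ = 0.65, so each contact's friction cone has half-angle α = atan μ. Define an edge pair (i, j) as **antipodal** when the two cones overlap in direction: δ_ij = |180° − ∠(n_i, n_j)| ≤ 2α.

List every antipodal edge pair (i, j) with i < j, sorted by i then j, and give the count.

count = 4; pairs: (0,3), (1,4), (2,4), (3,4)

α = atan 0.65 = 33.02°;  2α = 66.05°
n_0 = (-0.8761, -0.4822)
n_1 = (+0.3383, -0.9411)
n_2 = (+0.6253, -0.7804)
n_3 = (+0.9475, -0.3197)
n_4 = (-0.1958, +0.9806)
  (0,1): δ = 99.06°  ·
  (0,2): δ = 80.12°  ·
  (0,3): δ = 47.47°  ✓
  (0,4): δ = 72.46°  ·
  (1,2): δ = 161.07°  ·
  (1,3): δ = 128.41°  ·
  (1,4): δ = 8.48°  ✓
  (2,3): δ = 147.34°  ·
  (2,4): δ = 27.41°  ✓
  (3,4): δ = 60.07°  ✓
antipodal pairs: 4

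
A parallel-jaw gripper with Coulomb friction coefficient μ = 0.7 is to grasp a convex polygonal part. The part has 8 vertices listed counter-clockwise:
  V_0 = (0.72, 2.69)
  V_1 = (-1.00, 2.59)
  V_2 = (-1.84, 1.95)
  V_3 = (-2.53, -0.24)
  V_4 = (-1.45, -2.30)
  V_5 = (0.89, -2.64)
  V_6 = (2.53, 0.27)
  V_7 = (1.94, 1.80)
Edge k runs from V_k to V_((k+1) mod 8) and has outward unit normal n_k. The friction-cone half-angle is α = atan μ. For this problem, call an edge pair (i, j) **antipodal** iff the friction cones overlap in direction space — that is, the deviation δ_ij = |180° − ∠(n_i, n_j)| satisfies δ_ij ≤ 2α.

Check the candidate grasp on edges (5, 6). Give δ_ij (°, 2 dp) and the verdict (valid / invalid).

δ = 129.51°, invalid

α = atan 0.7 = 34.99°;  2α = 69.98°
edge 5: e_5 = (+1.64, +2.91);  n_5 = (+0.8712, -0.4910)
edge 6: e_6 = (-0.59, +1.53);  n_6 = (+0.9330, +0.3598)
∠(n_5, n_6) = 50.49°
δ = |180° − 50.49°| = 129.51°
129.51° > 2α = 69.98°  →  invalid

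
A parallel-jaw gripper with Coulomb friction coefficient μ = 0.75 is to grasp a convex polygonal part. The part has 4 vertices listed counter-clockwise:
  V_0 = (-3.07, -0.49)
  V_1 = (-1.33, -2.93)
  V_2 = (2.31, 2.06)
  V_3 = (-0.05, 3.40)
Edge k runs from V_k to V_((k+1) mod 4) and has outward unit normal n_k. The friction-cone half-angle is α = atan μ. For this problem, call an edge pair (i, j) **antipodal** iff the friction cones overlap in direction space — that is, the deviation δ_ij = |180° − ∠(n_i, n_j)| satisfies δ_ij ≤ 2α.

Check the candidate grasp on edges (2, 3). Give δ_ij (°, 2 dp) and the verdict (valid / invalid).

δ = 98.24°, invalid

α = atan 0.75 = 36.87°;  2α = 73.74°
edge 2: e_2 = (-2.36, +1.34);  n_2 = (+0.4938, +0.8696)
edge 3: e_3 = (-3.02, -3.89);  n_3 = (-0.7899, +0.6132)
∠(n_2, n_3) = 81.76°
δ = |180° − 81.76°| = 98.24°
98.24° > 2α = 73.74°  →  invalid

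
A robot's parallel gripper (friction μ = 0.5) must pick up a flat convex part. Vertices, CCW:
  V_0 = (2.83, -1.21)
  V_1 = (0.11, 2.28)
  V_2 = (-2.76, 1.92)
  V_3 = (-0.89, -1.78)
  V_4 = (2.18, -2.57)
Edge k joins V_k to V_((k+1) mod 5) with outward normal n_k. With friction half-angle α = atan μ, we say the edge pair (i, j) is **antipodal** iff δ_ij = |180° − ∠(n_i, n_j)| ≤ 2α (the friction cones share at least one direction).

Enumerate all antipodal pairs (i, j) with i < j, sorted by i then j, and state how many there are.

α = atan 0.5 = 26.57°;  2α = 53.13°
n_0 = (+0.7887, +0.6147)
n_1 = (-0.1245, +0.9922)
n_2 = (-0.8925, -0.4511)
n_3 = (-0.2492, -0.9684)
n_4 = (+0.9022, -0.4312)
  (0,1): δ = 120.78°  ·
  (0,2): δ = 11.12°  ✓
  (0,3): δ = 37.64°  ✓
  (0,4): δ = 116.52°  ·
  (1,2): δ = 70.34°  ·
  (1,3): δ = 21.58°  ✓
  (1,4): δ = 57.31°  ·
  (2,3): δ = 131.24°  ·
  (2,4): δ = 52.36°  ✓
  (3,4): δ = 101.11°  ·
antipodal pairs: 4

count = 4; pairs: (0,2), (0,3), (1,3), (2,4)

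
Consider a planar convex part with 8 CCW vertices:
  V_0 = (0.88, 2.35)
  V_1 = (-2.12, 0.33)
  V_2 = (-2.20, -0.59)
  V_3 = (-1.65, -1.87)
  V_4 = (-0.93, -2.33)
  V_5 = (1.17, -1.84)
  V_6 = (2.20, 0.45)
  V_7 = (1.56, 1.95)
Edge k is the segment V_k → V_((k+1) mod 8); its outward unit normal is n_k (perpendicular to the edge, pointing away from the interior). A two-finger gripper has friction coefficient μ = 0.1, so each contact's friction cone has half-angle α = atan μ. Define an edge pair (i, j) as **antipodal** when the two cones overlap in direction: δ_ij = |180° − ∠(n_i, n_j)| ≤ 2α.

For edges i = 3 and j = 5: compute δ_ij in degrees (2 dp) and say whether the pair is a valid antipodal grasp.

α = atan 0.1 = 5.71°;  2α = 11.42°
edge 3: e_3 = (+0.72, -0.46);  n_3 = (-0.5384, -0.8427)
edge 5: e_5 = (+1.03, +2.29);  n_5 = (+0.9120, -0.4102)
∠(n_3, n_5) = 98.36°
δ = |180° − 98.36°| = 81.64°
81.64° > 2α = 11.42°  →  invalid

δ = 81.64°, invalid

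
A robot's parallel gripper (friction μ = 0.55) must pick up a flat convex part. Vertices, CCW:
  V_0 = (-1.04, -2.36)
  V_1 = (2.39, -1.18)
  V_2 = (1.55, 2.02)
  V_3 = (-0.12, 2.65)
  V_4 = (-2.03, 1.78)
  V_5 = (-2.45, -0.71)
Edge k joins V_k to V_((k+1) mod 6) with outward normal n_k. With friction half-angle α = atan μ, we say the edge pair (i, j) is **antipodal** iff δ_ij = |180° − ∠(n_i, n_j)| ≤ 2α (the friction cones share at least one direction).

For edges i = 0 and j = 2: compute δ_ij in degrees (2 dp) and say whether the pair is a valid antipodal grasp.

δ = 39.65°, valid

α = atan 0.55 = 28.81°;  2α = 57.62°
edge 0: e_0 = (+3.43, +1.18);  n_0 = (+0.3253, -0.9456)
edge 2: e_2 = (-1.67, +0.63);  n_2 = (+0.3530, +0.9356)
∠(n_0, n_2) = 140.35°
δ = |180° − 140.35°| = 39.65°
39.65° ≤ 2α = 57.62°  →  valid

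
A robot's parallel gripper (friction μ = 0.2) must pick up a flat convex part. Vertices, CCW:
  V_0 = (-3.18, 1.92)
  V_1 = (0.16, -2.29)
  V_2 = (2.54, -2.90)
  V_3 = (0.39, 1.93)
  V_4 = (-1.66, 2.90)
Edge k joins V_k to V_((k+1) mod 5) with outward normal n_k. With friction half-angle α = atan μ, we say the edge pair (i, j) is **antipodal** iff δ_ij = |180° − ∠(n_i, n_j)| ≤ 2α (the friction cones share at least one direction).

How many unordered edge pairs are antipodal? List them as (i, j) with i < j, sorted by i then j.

count = 2; pairs: (0,2), (1,3)

α = atan 0.2 = 11.31°;  2α = 22.62°
n_0 = (-0.7834, -0.6215)
n_1 = (-0.2483, -0.9687)
n_2 = (+0.9136, +0.4067)
n_3 = (+0.4277, +0.9039)
n_4 = (-0.5419, +0.8405)
  (0,1): δ = 142.80°  ·
  (0,2): δ = 14.43°  ✓
  (0,3): δ = 26.25°  ·
  (0,4): δ = 84.38°  ·
  (1,2): δ = 51.63°  ·
  (1,3): δ = 10.95°  ✓
  (1,4): δ = 47.19°  ·
  (2,3): δ = 139.32°  ·
  (2,4): δ = 81.18°  ·
  (3,4): δ = 121.87°  ·
antipodal pairs: 2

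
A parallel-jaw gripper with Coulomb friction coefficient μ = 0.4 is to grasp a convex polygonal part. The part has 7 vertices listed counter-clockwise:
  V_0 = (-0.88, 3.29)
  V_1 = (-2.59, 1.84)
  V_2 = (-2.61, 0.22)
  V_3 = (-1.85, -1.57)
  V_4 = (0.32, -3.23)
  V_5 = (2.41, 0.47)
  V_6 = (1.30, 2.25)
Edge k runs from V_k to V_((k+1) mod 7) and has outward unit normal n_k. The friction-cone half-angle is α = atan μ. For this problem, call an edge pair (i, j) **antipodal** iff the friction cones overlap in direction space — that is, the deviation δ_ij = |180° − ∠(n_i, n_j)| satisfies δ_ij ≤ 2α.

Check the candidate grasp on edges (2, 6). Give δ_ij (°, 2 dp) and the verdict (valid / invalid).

α = atan 0.4 = 21.80°;  2α = 43.60°
edge 2: e_2 = (+0.76, -1.79);  n_2 = (-0.9205, -0.3908)
edge 6: e_6 = (-2.18, +1.04);  n_6 = (+0.4306, +0.9026)
∠(n_2, n_6) = 138.51°
δ = |180° − 138.51°| = 41.49°
41.49° ≤ 2α = 43.60°  →  valid

δ = 41.49°, valid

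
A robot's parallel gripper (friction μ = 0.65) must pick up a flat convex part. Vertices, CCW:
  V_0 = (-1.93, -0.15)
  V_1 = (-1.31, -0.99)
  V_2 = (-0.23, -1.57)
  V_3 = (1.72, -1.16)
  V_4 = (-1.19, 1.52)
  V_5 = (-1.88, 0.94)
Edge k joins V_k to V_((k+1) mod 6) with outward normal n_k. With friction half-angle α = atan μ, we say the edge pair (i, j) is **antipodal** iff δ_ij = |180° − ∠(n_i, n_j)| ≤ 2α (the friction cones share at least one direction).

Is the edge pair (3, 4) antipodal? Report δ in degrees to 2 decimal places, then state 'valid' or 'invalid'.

δ = 97.31°, invalid

α = atan 0.65 = 33.02°;  2α = 66.05°
edge 3: e_3 = (-2.91, +2.68);  n_3 = (+0.6774, +0.7356)
edge 4: e_4 = (-0.69, -0.58);  n_4 = (-0.6435, +0.7655)
∠(n_3, n_4) = 82.69°
δ = |180° − 82.69°| = 97.31°
97.31° > 2α = 66.05°  →  invalid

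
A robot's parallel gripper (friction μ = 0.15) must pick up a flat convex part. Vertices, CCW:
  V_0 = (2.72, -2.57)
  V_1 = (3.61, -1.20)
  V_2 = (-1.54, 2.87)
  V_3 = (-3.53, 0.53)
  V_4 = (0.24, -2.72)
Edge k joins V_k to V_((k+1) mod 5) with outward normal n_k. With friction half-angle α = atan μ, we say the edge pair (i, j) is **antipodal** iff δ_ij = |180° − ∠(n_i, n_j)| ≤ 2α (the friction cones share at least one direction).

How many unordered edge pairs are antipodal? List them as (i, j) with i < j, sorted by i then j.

α = atan 0.15 = 8.53°;  2α = 17.06°
n_0 = (+0.8386, -0.5448)
n_1 = (+0.6200, +0.7846)
n_2 = (-0.7618, +0.6478)
n_3 = (-0.6529, -0.7574)
n_4 = (+0.0604, -0.9982)
  (0,1): δ = 95.31°  ·
  (0,2): δ = 7.37°  ✓
  (0,3): δ = 82.25°  ·
  (0,4): δ = 126.47°  ·
  (1,2): δ = 92.06°  ·
  (1,3): δ = 2.44°  ✓
  (1,4): δ = 41.78°  ·
  (2,3): δ = 90.38°  ·
  (2,4): δ = 46.16°  ·
  (3,4): δ = 135.78°  ·
antipodal pairs: 2

count = 2; pairs: (0,2), (1,3)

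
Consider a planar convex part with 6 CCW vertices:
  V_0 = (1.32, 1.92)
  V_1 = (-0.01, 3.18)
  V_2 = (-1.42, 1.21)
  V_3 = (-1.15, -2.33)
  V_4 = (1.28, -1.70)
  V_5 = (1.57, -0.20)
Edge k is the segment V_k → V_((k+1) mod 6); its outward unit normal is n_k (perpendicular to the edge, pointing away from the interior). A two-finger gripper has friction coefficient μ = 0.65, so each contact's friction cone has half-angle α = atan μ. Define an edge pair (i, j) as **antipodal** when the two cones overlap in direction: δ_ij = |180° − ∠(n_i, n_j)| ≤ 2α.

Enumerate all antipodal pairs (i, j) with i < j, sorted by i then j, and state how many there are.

count = 7; pairs: (0,2), (0,3), (1,3), (1,4), (1,5), (2,4), (2,5)

α = atan 0.65 = 33.02°;  2α = 66.05°
n_0 = (+0.6877, +0.7260)
n_1 = (-0.8132, +0.5820)
n_2 = (-0.9971, -0.0761)
n_3 = (+0.2510, -0.9680)
n_4 = (+0.9818, -0.1898)
n_5 = (+0.9931, +0.1171)
  (0,1): δ = 82.14°  ·
  (0,2): δ = 42.19°  ✓
  (0,3): δ = 57.99°  ✓
  (0,4): δ = 122.51°  ·
  (0,5): δ = 140.18°  ·
  (1,2): δ = 140.05°  ·
  (1,3): δ = 39.87°  ✓
  (1,4): δ = 24.65°  ✓
  (1,5): δ = 42.32°  ✓
  (2,3): δ = 79.83°  ·
  (2,4): δ = 15.30°  ✓
  (2,5): δ = 2.36°  ✓
  (3,4): δ = 115.48°  ·
  (3,5): δ = 97.81°  ·
  (4,5): δ = 162.33°  ·
antipodal pairs: 7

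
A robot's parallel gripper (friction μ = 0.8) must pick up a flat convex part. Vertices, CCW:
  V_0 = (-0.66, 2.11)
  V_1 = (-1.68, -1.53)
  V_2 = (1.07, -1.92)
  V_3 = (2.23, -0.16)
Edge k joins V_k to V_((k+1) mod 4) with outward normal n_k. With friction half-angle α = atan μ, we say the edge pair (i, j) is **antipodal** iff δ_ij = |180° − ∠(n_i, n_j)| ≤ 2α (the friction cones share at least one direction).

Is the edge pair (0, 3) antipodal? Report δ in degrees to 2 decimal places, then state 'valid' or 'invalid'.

δ = 67.51°, valid

α = atan 0.8 = 38.66°;  2α = 77.32°
edge 0: e_0 = (-1.02, -3.64);  n_0 = (-0.9629, +0.2698)
edge 3: e_3 = (-2.89, +2.27);  n_3 = (+0.6177, +0.7864)
∠(n_0, n_3) = 112.49°
δ = |180° − 112.49°| = 67.51°
67.51° ≤ 2α = 77.32°  →  valid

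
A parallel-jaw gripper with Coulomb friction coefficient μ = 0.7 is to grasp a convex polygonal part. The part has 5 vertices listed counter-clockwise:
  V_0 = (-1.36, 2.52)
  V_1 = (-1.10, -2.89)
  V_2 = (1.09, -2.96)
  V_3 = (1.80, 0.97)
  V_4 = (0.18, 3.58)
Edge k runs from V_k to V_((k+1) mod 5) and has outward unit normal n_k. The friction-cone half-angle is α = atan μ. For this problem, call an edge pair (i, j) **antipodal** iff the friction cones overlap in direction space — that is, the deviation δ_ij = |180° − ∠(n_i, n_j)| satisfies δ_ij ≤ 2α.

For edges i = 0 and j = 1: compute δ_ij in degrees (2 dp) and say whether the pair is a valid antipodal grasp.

δ = 94.58°, invalid

α = atan 0.7 = 34.99°;  2α = 69.98°
edge 0: e_0 = (+0.26, -5.41);  n_0 = (-0.9988, -0.0480)
edge 1: e_1 = (+2.19, -0.07);  n_1 = (-0.0319, -0.9995)
∠(n_0, n_1) = 85.42°
δ = |180° − 85.42°| = 94.58°
94.58° > 2α = 69.98°  →  invalid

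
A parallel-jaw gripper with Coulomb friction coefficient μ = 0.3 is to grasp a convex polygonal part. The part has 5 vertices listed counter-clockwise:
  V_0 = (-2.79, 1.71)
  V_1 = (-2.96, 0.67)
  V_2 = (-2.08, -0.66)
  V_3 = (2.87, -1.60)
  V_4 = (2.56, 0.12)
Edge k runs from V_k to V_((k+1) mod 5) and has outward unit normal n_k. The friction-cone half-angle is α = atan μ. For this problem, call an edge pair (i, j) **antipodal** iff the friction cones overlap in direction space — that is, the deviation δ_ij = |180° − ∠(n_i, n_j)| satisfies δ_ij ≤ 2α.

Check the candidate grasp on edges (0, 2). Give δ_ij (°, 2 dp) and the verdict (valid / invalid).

δ = 91.47°, invalid

α = atan 0.3 = 16.70°;  2α = 33.40°
edge 0: e_0 = (-0.17, -1.04);  n_0 = (-0.9869, +0.1613)
edge 2: e_2 = (+4.95, -0.94);  n_2 = (-0.1866, -0.9824)
∠(n_0, n_2) = 88.53°
δ = |180° − 88.53°| = 91.47°
91.47° > 2α = 33.40°  →  invalid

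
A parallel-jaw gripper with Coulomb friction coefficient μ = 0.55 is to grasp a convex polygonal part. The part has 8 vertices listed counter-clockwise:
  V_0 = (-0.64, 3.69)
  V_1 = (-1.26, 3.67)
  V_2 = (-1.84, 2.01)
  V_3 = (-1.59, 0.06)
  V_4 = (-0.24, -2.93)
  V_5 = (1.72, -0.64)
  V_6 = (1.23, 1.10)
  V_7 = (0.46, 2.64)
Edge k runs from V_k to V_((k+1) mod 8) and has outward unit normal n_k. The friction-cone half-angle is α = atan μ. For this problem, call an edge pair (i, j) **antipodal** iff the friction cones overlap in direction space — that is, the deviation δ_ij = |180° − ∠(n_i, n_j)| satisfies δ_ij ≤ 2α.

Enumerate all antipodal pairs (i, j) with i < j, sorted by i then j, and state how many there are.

α = atan 0.55 = 28.81°;  2α = 57.62°
n_0 = (-0.0322, +0.9995)
n_1 = (-0.9440, +0.3298)
n_2 = (-0.9919, -0.1272)
n_3 = (-0.9114, -0.4115)
n_4 = (+0.7597, -0.6502)
n_5 = (+0.9626, +0.2711)
n_6 = (+0.8944, +0.4472)
n_7 = (+0.6905, +0.7234)
  (0,1): δ = 111.11°  ·
  (0,2): δ = 84.54°  ·
  (0,3): δ = 67.55°  ·
  (0,4): δ = 47.59°  ✓
  (0,5): δ = 103.88°  ·
  (0,6): δ = 114.72°  ·
  (0,7): δ = 134.48°  ·
  (1,2): δ = 153.43°  ·
  (1,3): δ = 136.44°  ·
  (1,4): δ = 21.30°  ✓
  (1,5): δ = 34.99°  ✓
  (1,6): δ = 45.82°  ✓
  (1,7): δ = 65.59°  ·
  (2,3): δ = 163.01°  ·
  (2,4): δ = 47.87°  ✓
  (2,5): δ = 8.42°  ✓
  (2,6): δ = 19.26°  ✓
  (2,7): δ = 39.03°  ✓
  (3,4): δ = 64.86°  ·
  (3,5): δ = 8.57°  ✓
  (3,6): δ = 2.27°  ✓
  (3,7): δ = 22.03°  ✓
  (4,5): δ = 123.71°  ·
  (4,6): δ = 112.87°  ·
  (4,7): δ = 93.11°  ·
  (5,6): δ = 169.16°  ·
  (5,7): δ = 149.40°  ·
  (6,7): δ = 160.23°  ·
antipodal pairs: 11

count = 11; pairs: (0,4), (1,4), (1,5), (1,6), (2,4), (2,5), (2,6), (2,7), (3,5), (3,6), (3,7)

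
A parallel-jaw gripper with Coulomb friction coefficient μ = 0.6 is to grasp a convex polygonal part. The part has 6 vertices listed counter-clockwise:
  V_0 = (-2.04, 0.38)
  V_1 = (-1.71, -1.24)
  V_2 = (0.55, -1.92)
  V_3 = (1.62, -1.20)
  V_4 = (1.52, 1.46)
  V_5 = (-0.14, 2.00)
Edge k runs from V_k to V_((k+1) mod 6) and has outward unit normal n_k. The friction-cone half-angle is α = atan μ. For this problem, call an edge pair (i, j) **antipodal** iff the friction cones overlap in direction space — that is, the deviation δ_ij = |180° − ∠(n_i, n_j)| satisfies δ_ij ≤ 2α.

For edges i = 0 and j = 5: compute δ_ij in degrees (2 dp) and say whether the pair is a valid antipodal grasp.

δ = 118.94°, invalid

α = atan 0.6 = 30.96°;  2α = 61.93°
edge 0: e_0 = (+0.33, -1.62);  n_0 = (-0.9799, -0.1996)
edge 5: e_5 = (-1.90, -1.62);  n_5 = (-0.6488, +0.7610)
∠(n_0, n_5) = 61.06°
δ = |180° − 61.06°| = 118.94°
118.94° > 2α = 61.93°  →  invalid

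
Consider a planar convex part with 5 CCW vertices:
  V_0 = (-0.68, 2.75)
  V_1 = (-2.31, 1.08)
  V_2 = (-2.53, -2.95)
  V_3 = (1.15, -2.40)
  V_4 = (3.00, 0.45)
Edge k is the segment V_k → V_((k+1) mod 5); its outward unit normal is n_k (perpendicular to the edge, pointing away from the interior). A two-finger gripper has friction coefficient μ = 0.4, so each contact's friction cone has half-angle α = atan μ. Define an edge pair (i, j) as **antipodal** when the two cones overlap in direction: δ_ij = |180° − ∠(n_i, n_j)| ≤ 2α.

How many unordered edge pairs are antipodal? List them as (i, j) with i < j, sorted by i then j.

count = 4; pairs: (0,2), (0,3), (1,3), (2,4)

α = atan 0.4 = 21.80°;  2α = 43.60°
n_0 = (-0.7156, +0.6985)
n_1 = (-0.9985, +0.0545)
n_2 = (+0.1478, -0.9890)
n_3 = (+0.8388, -0.5445)
n_4 = (+0.5300, +0.8480)
  (0,1): δ = 138.82°  ·
  (0,2): δ = 37.19°  ✓
  (0,3): δ = 11.32°  ✓
  (0,4): δ = 102.30°  ·
  (1,2): δ = 78.37°  ·
  (1,3): δ = 29.86°  ✓
  (1,4): δ = 61.12°  ·
  (2,3): δ = 131.49°  ·
  (2,4): δ = 40.51°  ✓
  (3,4): δ = 89.02°  ·
antipodal pairs: 4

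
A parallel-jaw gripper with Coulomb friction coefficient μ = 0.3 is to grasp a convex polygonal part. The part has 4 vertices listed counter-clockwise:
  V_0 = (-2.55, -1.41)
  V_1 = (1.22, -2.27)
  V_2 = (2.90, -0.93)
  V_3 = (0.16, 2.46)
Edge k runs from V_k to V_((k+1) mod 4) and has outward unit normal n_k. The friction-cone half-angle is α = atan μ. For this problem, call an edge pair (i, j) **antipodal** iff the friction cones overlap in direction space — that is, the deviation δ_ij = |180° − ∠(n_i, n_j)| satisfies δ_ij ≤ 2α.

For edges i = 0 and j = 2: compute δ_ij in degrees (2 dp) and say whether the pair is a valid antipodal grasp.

α = atan 0.3 = 16.70°;  2α = 33.40°
edge 0: e_0 = (+3.77, -0.86);  n_0 = (-0.2224, -0.9750)
edge 2: e_2 = (-2.74, +3.39);  n_2 = (+0.7777, +0.6286)
∠(n_0, n_2) = 141.80°
δ = |180° − 141.80°| = 38.20°
38.20° > 2α = 33.40°  →  invalid

δ = 38.20°, invalid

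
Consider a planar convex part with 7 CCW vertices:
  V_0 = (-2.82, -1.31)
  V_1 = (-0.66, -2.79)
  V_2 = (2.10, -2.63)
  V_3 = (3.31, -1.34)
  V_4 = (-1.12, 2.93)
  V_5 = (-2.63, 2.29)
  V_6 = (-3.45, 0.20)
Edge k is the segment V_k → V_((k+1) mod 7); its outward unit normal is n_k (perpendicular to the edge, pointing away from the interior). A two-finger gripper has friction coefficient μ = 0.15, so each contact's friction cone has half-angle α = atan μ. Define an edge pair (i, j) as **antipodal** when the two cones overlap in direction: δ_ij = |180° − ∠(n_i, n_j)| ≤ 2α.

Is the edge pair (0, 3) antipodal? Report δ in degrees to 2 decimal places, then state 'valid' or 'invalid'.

δ = 9.53°, valid

α = atan 0.15 = 8.53°;  2α = 17.06°
edge 0: e_0 = (+2.16, -1.48);  n_0 = (-0.5652, -0.8249)
edge 3: e_3 = (-4.43, +4.27);  n_3 = (+0.6940, +0.7200)
∠(n_0, n_3) = 170.47°
δ = |180° − 170.47°| = 9.53°
9.53° ≤ 2α = 17.06°  →  valid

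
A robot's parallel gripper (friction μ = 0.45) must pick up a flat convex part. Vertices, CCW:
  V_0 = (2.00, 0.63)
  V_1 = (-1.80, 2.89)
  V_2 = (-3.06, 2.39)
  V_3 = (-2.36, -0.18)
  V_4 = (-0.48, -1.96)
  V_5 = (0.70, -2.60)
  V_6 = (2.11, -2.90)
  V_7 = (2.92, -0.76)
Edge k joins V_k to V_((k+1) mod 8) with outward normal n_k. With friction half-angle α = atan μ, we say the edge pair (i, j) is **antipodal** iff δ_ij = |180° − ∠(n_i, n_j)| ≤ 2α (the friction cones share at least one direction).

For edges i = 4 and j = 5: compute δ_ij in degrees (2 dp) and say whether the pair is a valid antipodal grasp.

δ = 163.54°, invalid

α = atan 0.45 = 24.23°;  2α = 48.46°
edge 4: e_4 = (+1.18, -0.64);  n_4 = (-0.4768, -0.8790)
edge 5: e_5 = (+1.41, -0.30);  n_5 = (-0.2081, -0.9781)
∠(n_4, n_5) = 16.46°
δ = |180° − 16.46°| = 163.54°
163.54° > 2α = 48.46°  →  invalid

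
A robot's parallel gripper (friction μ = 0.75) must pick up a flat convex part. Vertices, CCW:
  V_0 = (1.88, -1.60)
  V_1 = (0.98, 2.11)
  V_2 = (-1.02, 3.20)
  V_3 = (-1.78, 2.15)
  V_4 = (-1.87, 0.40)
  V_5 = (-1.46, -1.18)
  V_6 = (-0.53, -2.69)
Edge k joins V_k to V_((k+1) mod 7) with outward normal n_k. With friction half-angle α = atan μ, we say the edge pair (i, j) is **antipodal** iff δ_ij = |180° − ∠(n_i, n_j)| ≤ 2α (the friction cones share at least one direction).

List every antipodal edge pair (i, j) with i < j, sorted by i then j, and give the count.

count = 10; pairs: (0,2), (0,3), (0,4), (0,5), (1,3), (1,4), (1,5), (1,6), (2,6), (3,6)

α = atan 0.75 = 36.87°;  2α = 73.74°
n_0 = (+0.9718, +0.2357)
n_1 = (+0.4785, +0.8781)
n_2 = (-0.8101, +0.5863)
n_3 = (-0.9987, +0.0514)
n_4 = (-0.9679, -0.2512)
n_5 = (-0.8515, -0.5244)
n_6 = (+0.4121, -0.9111)
  (0,1): δ = 132.23°  ·
  (0,2): δ = 49.53°  ✓
  (0,3): δ = 16.58°  ✓
  (0,4): δ = 0.91°  ✓
  (0,5): δ = 17.99°  ✓
  (0,6): δ = 100.70°  ·
  (1,2): δ = 97.31°  ·
  (1,3): δ = 64.35°  ✓
  (1,4): δ = 46.86°  ✓
  (1,5): δ = 29.78°  ✓
  (1,6): δ = 52.93°  ✓
  (2,3): δ = 147.05°  ·
  (2,4): δ = 129.56°  ·
  (2,5): δ = 112.47°  ·
  (2,6): δ = 29.77°  ✓
  (3,4): δ = 162.51°  ·
  (3,5): δ = 145.43°  ·
  (3,6): δ = 62.72°  ✓
  (4,5): δ = 162.92°  ·
  (4,6): δ = 80.21°  ·
  (5,6): δ = 97.29°  ·
antipodal pairs: 10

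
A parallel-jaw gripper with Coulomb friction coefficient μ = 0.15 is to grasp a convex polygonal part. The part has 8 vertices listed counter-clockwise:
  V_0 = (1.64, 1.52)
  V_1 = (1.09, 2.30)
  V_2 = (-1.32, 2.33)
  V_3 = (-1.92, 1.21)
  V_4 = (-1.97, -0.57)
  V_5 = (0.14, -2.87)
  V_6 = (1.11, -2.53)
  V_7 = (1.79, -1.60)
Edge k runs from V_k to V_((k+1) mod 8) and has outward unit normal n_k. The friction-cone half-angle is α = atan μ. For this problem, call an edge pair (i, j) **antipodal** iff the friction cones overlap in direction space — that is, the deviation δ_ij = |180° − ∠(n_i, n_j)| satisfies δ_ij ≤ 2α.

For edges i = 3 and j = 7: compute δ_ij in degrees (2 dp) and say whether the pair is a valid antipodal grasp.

α = atan 0.15 = 8.53°;  2α = 17.06°
edge 3: e_3 = (-0.05, -1.78);  n_3 = (-0.9996, +0.0281)
edge 7: e_7 = (-0.15, +3.12);  n_7 = (+0.9988, +0.0480)
∠(n_3, n_7) = 175.64°
δ = |180° − 175.64°| = 4.36°
4.36° ≤ 2α = 17.06°  →  valid

δ = 4.36°, valid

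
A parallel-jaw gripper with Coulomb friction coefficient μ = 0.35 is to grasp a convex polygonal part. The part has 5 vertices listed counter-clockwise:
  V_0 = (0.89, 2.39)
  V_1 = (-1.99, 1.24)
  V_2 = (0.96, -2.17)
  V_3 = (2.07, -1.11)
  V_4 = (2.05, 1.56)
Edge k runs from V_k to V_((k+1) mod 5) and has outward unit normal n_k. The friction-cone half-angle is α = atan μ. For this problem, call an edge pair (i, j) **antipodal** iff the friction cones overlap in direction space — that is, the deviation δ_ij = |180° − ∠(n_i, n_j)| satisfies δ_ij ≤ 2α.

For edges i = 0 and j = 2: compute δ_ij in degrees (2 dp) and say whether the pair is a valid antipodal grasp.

α = atan 0.35 = 19.29°;  2α = 38.58°
edge 0: e_0 = (-2.88, -1.15);  n_0 = (-0.3708, +0.9287)
edge 2: e_2 = (+1.11, +1.06);  n_2 = (+0.6906, -0.7232)
∠(n_0, n_2) = 158.09°
δ = |180° − 158.09°| = 21.91°
21.91° ≤ 2α = 38.58°  →  valid

δ = 21.91°, valid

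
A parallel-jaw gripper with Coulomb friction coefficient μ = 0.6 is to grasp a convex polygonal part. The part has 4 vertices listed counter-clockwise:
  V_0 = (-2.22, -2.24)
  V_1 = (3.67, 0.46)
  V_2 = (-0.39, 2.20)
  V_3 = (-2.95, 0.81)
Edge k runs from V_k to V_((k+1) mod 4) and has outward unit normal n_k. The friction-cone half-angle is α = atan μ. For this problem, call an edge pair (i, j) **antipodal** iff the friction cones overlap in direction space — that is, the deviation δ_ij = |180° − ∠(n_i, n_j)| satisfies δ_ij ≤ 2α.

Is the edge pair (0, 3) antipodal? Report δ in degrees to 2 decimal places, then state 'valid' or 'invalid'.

δ = 78.83°, invalid

α = atan 0.6 = 30.96°;  2α = 61.93°
edge 0: e_0 = (+5.89, +2.70);  n_0 = (+0.4167, -0.9090)
edge 3: e_3 = (+0.73, -3.05);  n_3 = (-0.9725, -0.2328)
∠(n_0, n_3) = 101.17°
δ = |180° − 101.17°| = 78.83°
78.83° > 2α = 61.93°  →  invalid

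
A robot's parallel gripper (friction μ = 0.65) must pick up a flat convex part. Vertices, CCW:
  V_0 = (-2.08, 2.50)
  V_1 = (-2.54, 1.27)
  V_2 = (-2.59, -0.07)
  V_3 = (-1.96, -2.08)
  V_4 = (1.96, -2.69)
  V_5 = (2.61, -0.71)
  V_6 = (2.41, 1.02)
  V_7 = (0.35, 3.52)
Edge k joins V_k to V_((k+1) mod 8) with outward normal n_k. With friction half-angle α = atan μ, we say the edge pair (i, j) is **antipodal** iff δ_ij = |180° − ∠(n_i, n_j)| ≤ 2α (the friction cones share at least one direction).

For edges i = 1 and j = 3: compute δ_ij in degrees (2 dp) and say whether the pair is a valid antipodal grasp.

α = atan 0.65 = 33.02°;  2α = 66.05°
edge 1: e_1 = (-0.05, -1.34);  n_1 = (-0.9993, +0.0373)
edge 3: e_3 = (+3.92, -0.61);  n_3 = (-0.1538, -0.9881)
∠(n_1, n_3) = 83.29°
δ = |180° − 83.29°| = 96.71°
96.71° > 2α = 66.05°  →  invalid

δ = 96.71°, invalid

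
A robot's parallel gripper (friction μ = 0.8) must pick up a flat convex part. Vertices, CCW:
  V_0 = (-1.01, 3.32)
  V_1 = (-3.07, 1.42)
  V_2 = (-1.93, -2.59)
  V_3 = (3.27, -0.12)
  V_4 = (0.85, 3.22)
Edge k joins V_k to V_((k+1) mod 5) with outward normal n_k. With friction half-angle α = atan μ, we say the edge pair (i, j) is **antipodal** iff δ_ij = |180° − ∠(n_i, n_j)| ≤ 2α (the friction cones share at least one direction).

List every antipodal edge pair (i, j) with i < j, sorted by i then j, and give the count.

count = 4; pairs: (0,2), (1,3), (1,4), (2,4)

α = atan 0.8 = 38.66°;  2α = 77.32°
n_0 = (-0.6780, +0.7351)
n_1 = (-0.9619, -0.2735)
n_2 = (+0.4291, -0.9033)
n_3 = (+0.8098, +0.5867)
n_4 = (+0.0537, +0.9986)
  (0,1): δ = 116.82°  ·
  (0,2): δ = 17.28°  ✓
  (0,3): δ = 83.24°  ·
  (0,4): δ = 134.24°  ·
  (1,2): δ = 80.46°  ·
  (1,3): δ = 20.06°  ✓
  (1,4): δ = 71.05°  ✓
  (2,3): δ = 79.48°  ·
  (2,4): δ = 28.49°  ✓
  (3,4): δ = 129.00°  ·
antipodal pairs: 4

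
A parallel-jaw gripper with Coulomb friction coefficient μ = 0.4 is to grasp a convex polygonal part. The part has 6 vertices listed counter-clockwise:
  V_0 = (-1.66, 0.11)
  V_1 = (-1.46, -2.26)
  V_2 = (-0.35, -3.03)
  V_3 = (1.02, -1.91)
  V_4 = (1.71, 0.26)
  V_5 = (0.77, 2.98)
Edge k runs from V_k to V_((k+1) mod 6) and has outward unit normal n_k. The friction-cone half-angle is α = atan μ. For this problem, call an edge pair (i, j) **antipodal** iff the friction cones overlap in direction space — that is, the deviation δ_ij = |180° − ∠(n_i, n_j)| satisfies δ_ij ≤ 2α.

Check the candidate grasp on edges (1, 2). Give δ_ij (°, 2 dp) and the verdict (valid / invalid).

α = atan 0.4 = 21.80°;  2α = 43.60°
edge 1: e_1 = (+1.11, -0.77);  n_1 = (-0.5700, -0.8217)
edge 2: e_2 = (+1.37, +1.12);  n_2 = (+0.6329, -0.7742)
∠(n_1, n_2) = 74.02°
δ = |180° − 74.02°| = 105.98°
105.98° > 2α = 43.60°  →  invalid

δ = 105.98°, invalid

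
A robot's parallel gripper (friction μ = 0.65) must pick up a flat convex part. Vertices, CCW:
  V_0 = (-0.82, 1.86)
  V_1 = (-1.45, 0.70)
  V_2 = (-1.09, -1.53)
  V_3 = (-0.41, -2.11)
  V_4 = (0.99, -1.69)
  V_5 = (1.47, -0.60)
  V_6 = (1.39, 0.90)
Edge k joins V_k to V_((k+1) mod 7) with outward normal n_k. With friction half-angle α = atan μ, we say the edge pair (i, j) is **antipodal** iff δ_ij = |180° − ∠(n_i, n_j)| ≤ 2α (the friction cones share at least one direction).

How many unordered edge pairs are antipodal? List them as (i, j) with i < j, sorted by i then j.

count = 9; pairs: (0,3), (0,4), (0,5), (1,4), (1,5), (1,6), (2,5), (2,6), (3,6)

α = atan 0.65 = 33.02°;  2α = 66.05°
n_0 = (-0.8788, +0.4773)
n_1 = (-0.9872, -0.1594)
n_2 = (-0.6489, -0.7608)
n_3 = (+0.2873, -0.9578)
n_4 = (+0.9152, -0.4030)
n_5 = (+0.9986, +0.0533)
n_6 = (+0.3984, +0.9172)
  (0,1): δ = 142.32°  ·
  (0,2): δ = 101.96°  ·
  (0,3): δ = 44.79°  ✓
  (0,4): δ = 4.74°  ✓
  (0,5): δ = 31.56°  ✓
  (0,6): δ = 95.03°  ·
  (1,2): δ = 139.63°  ·
  (1,3): δ = 82.47°  ·
  (1,4): δ = 32.94°  ✓
  (1,5): δ = 6.12°  ✓
  (1,6): δ = 57.35°  ✓
  (2,3): δ = 122.84°  ·
  (2,4): δ = 73.30°  ·
  (2,5): δ = 46.48°  ✓
  (2,6): δ = 16.98°  ✓
  (3,4): δ = 130.47°  ·
  (3,5): δ = 103.65°  ·
  (3,6): δ = 40.18°  ✓
  (4,5): δ = 153.18°  ·
  (4,6): δ = 89.71°  ·
  (5,6): δ = 116.53°  ·
antipodal pairs: 9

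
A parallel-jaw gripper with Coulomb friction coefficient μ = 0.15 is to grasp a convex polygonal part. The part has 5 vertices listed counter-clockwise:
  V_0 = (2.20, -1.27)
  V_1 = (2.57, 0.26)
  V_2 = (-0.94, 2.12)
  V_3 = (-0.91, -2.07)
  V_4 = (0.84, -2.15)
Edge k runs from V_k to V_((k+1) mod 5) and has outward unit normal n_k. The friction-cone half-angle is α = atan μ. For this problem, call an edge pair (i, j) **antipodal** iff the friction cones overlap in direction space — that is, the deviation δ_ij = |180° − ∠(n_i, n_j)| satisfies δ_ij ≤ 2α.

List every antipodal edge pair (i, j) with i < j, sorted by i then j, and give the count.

α = atan 0.15 = 8.53°;  2α = 17.06°
n_0 = (+0.9720, -0.2351)
n_1 = (+0.4682, +0.8836)
n_2 = (-1.0000, -0.0072)
n_3 = (-0.0457, -0.9990)
n_4 = (+0.5433, -0.8396)
  (0,1): δ = 104.32°  ·
  (0,2): δ = 14.01°  ✓
  (0,3): δ = 100.98°  ·
  (0,4): δ = 136.50°  ·
  (1,2): δ = 61.67°  ·
  (1,3): δ = 25.30°  ·
  (1,4): δ = 60.83°  ·
  (2,3): δ = 93.03°  ·
  (2,4): δ = 57.50°  ·
  (3,4): δ = 144.48°  ·
antipodal pairs: 1

count = 1; pairs: (0,2)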